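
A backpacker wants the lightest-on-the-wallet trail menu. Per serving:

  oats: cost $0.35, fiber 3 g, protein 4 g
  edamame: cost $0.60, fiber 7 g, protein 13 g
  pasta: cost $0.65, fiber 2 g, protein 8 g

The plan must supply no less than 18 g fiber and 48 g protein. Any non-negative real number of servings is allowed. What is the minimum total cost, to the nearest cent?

For a min-cost LP with two ≥-constraints, a basic feasible solution has at most two positive variables.
oats only: max(18/3, 48/4) = 12 servings → $4.20.
edamame only: max(18/7, 48/13) = 3.692 servings → $2.22.
pasta only: max(18/2, 48/8) = 9 servings → $5.85.
oats + edamame: the both-tight solution has a negative serving — not a feasible corner.
oats + pasta with both tight: 3 servings and 4.5 servings → $3.98.
edamame + pasta with both tight: 1.6 servings and 3.4 servings → $3.17.
Cheapest feasible corner: $2.22.

$2.22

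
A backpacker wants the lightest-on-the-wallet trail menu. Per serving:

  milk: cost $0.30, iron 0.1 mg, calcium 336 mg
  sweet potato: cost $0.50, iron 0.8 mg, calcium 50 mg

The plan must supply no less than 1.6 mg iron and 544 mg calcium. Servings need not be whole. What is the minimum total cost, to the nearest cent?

Compare the cost at each extreme point of the feasible region.
milk only: max(1.6/0.1, 544/336) = 16 servings → $4.80.
sweet potato only: max(1.6/0.8, 544/50) = 10.88 servings → $5.44.
milk + sweet potato with both tight: 1.346 servings and 1.832 servings → $1.32.
So the least-cost plan costs $1.32.

$1.32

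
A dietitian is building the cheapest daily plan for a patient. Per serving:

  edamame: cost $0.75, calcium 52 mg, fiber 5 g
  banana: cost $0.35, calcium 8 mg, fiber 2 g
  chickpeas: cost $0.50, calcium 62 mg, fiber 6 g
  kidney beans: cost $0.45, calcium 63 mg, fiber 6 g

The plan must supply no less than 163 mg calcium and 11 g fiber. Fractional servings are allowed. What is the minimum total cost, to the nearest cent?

$1.16

Minimising a linear cost over {calcium ≥ 163, fiber ≥ 11, servings ≥ 0} — the optimum is at a vertex, using one or two foods.
edamame only: max(163/52, 11/5) = 3.135 servings → $2.35.
banana only: max(163/8, 11/2) = 20.38 servings → $7.13.
chickpeas only: max(163/62, 11/6) = 2.629 servings → $1.31.
kidney beans only: max(163/63, 11/6) = 2.587 servings → $1.16.
edamame + banana with both targets exact would need a negative amount; discard.
edamame + chickpeas: intersection lies outside the first quadrant.
edamame + kidney beans: the both-tight solution has a negative serving — not a feasible corner.
banana + chickpeas with both targets exact would need a negative amount; discard.
banana + kidney beans: intersection lies outside the first quadrant.
chickpeas + kidney beans: the both-tight solution has a negative serving — not a feasible corner.
Cheapest feasible corner: $1.16.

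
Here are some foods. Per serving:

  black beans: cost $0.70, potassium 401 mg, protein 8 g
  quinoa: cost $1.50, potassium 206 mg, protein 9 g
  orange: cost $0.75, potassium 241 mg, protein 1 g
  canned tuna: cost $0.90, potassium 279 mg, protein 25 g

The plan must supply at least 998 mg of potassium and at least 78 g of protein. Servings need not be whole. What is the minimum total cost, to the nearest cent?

This is a tiny linear program; its minimum lies at a vertex of the feasible set. List the vertices and price them.
black beans only: max(998/401, 78/8) = 9.75 servings → $6.83.
quinoa only: max(998/206, 78/9) = 8.667 servings → $13.00.
orange only: max(998/241, 78/1) = 78 servings → $58.50.
canned tuna only: max(998/279, 78/25) = 3.577 servings → $3.22.
black beans + quinoa: intersection lies outside the first quadrant.
black beans + orange: the both-tight solution has a negative serving — not a feasible corner.
black beans + canned tuna with both tight: 0.4091 servings and 2.989 servings → $2.98.
quinoa + orange: the both-tight solution has a negative serving — not a feasible corner.
quinoa + canned tuna with both tight: 1.208 servings and 2.685 servings → $4.23.
orange + canned tuna with both tight: 0.5548 servings and 3.098 servings → $3.20.
The minimum over all feasible corners is $2.98.

$2.98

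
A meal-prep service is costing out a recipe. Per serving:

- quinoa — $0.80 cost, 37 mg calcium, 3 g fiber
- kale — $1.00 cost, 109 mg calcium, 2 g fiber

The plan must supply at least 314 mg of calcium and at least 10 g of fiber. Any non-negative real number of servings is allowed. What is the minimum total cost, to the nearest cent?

Compare the cost at each extreme point of the feasible region.
quinoa only: max(314/37, 10/3) = 8.486 servings → $6.79.
kale only: max(314/109, 10/2) = 5 servings → $5.00.
quinoa + kale with both tight: 1.826 servings and 2.261 servings → $3.72.
So the least-cost plan costs $3.72.

$3.72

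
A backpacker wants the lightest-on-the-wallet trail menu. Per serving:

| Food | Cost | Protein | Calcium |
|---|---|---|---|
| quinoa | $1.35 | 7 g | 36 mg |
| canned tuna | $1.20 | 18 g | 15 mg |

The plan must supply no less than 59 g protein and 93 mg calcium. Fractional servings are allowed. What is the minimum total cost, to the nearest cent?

An LP optimum is at a vertex; with two nutrient constraints at most two foods are used. Check each candidate.
quinoa only: max(59/7, 93/36) = 8.429 servings → $11.38.
canned tuna only: max(59/18, 93/15) = 6.2 servings → $7.44.
quinoa + canned tuna with both tight: 1.453 servings and 2.713 servings → $5.22.
So the least-cost plan costs $5.22.

$5.22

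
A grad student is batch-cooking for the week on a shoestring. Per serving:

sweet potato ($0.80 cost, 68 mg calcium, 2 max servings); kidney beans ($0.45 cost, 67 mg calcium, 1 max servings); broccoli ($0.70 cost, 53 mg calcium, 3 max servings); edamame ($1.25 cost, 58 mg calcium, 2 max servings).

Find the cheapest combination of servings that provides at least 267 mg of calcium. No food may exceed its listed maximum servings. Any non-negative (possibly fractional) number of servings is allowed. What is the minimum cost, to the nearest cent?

$2.90

Cost per mg of calcium: kidney beans $0.0067, sweet potato $0.0118, broccoli $0.0132, edamame $0.0216.
Take 1 serving of kidney beans: +67.0 mg calcium for $0.45 (total $0.45, still need 200.0 mg).
Take 2 servings of sweet potato: +136.0 mg calcium for $1.60 (total $2.05, still need 64.0 mg).
Take 1.208 servings of broccoli: +64.0 mg calcium for $0.85 (total $2.90, still need 0.0 mg).
Filling from the cheapest source first is optimal under one linear minimum: $2.90.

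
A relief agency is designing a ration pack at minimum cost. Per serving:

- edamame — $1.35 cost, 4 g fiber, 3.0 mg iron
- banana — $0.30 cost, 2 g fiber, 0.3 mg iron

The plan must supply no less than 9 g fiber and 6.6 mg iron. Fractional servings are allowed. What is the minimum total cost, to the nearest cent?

For a min-cost LP with two ≥-constraints, a basic feasible solution has at most two positive variables.
edamame only: max(9/4, 6.6/3.0) = 2.25 servings → $3.04.
banana only: max(9/2, 6.6/0.3) = 22 servings → $6.60.
edamame + banana with both tight: 2.188 servings and 0.125 servings → $2.99.
Cheapest feasible corner: $2.99.

$2.99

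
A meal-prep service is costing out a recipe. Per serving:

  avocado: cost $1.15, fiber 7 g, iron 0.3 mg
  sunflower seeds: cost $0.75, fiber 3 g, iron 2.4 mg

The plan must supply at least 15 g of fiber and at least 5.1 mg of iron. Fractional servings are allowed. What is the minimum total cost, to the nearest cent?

$2.97

At the optimum either one food covers both requirements or two foods hit both targets exactly; no other combination can be cheaper.
avocado only: max(15/7, 5.1/0.3) = 17 servings → $19.55.
sunflower seeds only: max(15/3, 5.1/2.4) = 5 servings → $3.75.
avocado + sunflower seeds with both tight: 1.302 servings and 1.962 servings → $2.97.
So the least-cost plan costs $2.97.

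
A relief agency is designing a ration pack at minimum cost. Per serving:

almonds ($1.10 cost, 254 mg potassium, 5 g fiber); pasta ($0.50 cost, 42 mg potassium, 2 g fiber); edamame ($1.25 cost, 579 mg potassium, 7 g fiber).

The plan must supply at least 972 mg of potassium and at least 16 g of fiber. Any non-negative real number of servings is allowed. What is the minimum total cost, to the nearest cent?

At the optimum either one food covers both requirements or two foods hit both targets exactly; no other combination can be cheaper.
almonds only: max(972/254, 16/5) = 3.827 servings → $4.21.
pasta only: max(972/42, 16/2) = 23.14 servings → $11.57.
edamame only: max(972/579, 16/7) = 2.286 servings → $2.86.
almonds + pasta: the both-tight solution has a negative serving — not a feasible corner.
almonds + edamame with both tight: 2.202 servings and 0.7126 servings → $3.31.
pasta + edamame with both tight: 2.847 servings and 1.472 servings → $3.26.
The minimum over all feasible corners is $2.86.

$2.86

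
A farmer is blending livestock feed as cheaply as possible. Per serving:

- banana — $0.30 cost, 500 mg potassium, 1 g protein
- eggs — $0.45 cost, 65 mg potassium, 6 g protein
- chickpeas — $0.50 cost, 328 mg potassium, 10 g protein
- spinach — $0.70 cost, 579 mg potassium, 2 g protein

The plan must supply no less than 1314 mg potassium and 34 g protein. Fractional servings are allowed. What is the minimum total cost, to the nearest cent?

$1.81

With two linear requirements the optimum uses one or two foods; enumerate the corners.
banana only: max(1314/500, 34/1) = 34 servings → $10.20.
eggs only: max(1314/65, 34/6) = 20.22 servings → $9.10.
chickpeas only: max(1314/328, 34/10) = 4.006 servings → $2.00.
spinach only: max(1314/579, 34/2) = 17 servings → $11.90.
banana + eggs with both tight: 1.933 servings and 5.344 servings → $2.98.
banana + chickpeas with both tight: 0.4255 servings and 3.357 servings → $1.81.
banana + spinach: the both-tight solution has a negative serving — not a feasible corner.
eggs + chickpeas: intersection lies outside the first quadrant.
eggs + spinach with both tight: 5.101 servings and 1.697 servings → $3.48.
chickpeas + spinach with both tight: 3.323 servings and 0.3872 servings → $1.93.
So the least-cost plan costs $1.81.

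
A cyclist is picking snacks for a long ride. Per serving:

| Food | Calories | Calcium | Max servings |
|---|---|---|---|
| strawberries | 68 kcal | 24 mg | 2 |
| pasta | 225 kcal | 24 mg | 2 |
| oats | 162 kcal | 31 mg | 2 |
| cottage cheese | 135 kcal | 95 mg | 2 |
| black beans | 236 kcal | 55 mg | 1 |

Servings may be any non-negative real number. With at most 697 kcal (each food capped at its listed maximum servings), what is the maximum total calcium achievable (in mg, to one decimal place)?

303.5 mg

Calcium per kcal: cottage cheese 0.7037, strawberries 0.3529, black beans 0.2331, oats 0.1914, pasta 0.1067.
Take 2 servings of cottage cheese: uses 270 kcal, +190.0 mg calcium (running total 190.0 mg).
Take 2 servings of strawberries: uses 136 kcal, +48.0 mg calcium (running total 238.0 mg).
Take 1 serving of black beans: uses 236 kcal, +55.0 mg calcium (running total 293.0 mg).
Take 0.3395 servings of oats: uses 55 kcal, +10.5 mg calcium (running total 303.5 mg).
Filling greedily by calcium-per-kcal is optimal for one linear limit, giving 303.5 mg.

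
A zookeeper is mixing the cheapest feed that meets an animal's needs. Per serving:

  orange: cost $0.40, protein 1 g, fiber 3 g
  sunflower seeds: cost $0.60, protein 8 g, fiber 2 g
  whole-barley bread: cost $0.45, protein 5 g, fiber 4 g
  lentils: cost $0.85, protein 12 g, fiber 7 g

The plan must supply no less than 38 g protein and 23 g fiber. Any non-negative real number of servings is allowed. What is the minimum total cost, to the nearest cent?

orange only: max(38/1, 23/3) = 38 servings → $15.20.
sunflower seeds only: max(38/8, 23/2) = 11.5 servings → $6.90.
whole-barley bread only: max(38/5, 23/4) = 7.6 servings → $3.42.
lentils only: max(38/12, 23/7) = 3.286 servings → $2.79.
orange + sunflower seeds with both tight: 4.909 servings and 4.136 servings → $4.45.
orange + whole-barley bread: the both-tight solution has a negative serving — not a feasible corner.
orange + lentils with both tight: 0.3448 servings and 3.138 servings → $2.81.
sunflower seeds + whole-barley bread with both tight: 1.682 servings and 4.909 servings → $3.22.
sunflower seeds + lentils: the both-tight solution has a negative serving — not a feasible corner.
whole-barley bread + lentils with both tight: 0.7692 servings and 2.846 servings → $2.77.
So the least-cost plan costs $2.77.

$2.77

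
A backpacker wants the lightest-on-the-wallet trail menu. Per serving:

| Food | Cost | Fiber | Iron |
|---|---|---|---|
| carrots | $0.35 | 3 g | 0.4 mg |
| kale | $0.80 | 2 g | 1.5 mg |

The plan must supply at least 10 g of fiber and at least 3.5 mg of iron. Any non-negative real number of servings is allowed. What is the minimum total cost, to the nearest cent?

This is a tiny linear program; its minimum lies at a vertex of the feasible set. List the vertices and price them.
carrots only: max(10/3, 3.5/0.4) = 8.75 servings → $3.06.
kale only: max(10/2, 3.5/1.5) = 5 servings → $4.00.
carrots + kale with both tight: 2.162 servings and 1.757 servings → $2.16.
Cheapest feasible corner: $2.16.

$2.16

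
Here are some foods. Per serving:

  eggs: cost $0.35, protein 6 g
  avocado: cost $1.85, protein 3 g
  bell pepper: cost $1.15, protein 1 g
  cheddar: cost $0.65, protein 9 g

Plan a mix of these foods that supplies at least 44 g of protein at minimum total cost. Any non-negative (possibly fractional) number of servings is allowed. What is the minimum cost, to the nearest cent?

$2.57

Cost per g of protein: eggs $0.0583, cheddar $0.0722, avocado $0.6167, bell pepper $1.1500.
With no serving limits, use only eggs: 44 g / 6 g = 7.333 servings × $0.35 = $2.57.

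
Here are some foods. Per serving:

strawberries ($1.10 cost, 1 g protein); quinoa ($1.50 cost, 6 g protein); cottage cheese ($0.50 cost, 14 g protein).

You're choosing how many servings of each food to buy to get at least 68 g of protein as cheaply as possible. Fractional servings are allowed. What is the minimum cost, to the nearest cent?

Cost per g of protein: cottage cheese $0.0357, quinoa $0.2500, strawberries $1.1000.
With no serving limits, use only cottage cheese: 68 g / 14 g = 4.857 servings × $0.50 = $2.43.

$2.43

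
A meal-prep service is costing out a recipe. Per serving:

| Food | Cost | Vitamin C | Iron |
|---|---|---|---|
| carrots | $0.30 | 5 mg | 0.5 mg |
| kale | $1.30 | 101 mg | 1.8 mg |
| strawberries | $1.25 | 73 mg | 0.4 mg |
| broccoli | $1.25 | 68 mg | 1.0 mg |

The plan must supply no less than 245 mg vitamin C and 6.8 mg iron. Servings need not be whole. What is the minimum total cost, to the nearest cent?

Two binding constraints pin down two serving amounts, so the optimal mix uses at most two foods. The candidates are each food alone (scaled to the tighter of vitamin C/iron) and each pair with both constraints tight.
carrots only: max(245/5, 6.8/0.5) = 49 servings → $14.70.
kale only: max(245/101, 6.8/1.8) = 3.778 servings → $4.91.
strawberries only: max(245/73, 6.8/0.4) = 17 servings → $21.25.
broccoli only: max(245/68, 6.8/1.0) = 6.8 servings → $8.50.
carrots + kale with both tight: 5.923 servings and 2.133 servings → $4.55.
carrots + strawberries with both tight: 11.55 servings and 2.565 servings → $6.67.
carrots + broccoli with both tight: 7.497 servings and 3.052 servings → $6.06.
kale + strawberries: the both-tight solution has a negative serving — not a feasible corner.
kale + broccoli: the both-tight solution has a negative serving — not a feasible corner.
strawberries + broccoli: the both-tight solution has a negative serving — not a feasible corner.
The minimum over all feasible corners is $4.55.

$4.55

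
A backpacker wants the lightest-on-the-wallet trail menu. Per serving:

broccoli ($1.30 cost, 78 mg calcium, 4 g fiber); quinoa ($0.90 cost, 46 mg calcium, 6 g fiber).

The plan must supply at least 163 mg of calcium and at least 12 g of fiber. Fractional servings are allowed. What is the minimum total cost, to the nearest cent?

$2.85

This is a tiny linear program; its minimum lies at a vertex of the feasible set. List the vertices and price them.
broccoli only: max(163/78, 12/4) = 3 servings → $3.90.
quinoa only: max(163/46, 12/6) = 3.543 servings → $3.19.
broccoli + quinoa with both tight: 1.5 servings and 1 serving → $2.85.
The minimum over all feasible corners is $2.85.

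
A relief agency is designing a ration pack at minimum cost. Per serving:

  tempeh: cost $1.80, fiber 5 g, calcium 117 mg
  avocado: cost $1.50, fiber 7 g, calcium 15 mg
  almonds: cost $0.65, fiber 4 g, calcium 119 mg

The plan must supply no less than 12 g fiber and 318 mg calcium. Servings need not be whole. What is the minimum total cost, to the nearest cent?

$1.95

The cheapest plan sits at a corner of the feasible region — with two constraints it uses at most two foods.
tempeh only: max(12/5, 318/117) = 2.718 servings → $4.89.
avocado only: max(12/7, 318/15) = 21.2 servings → $31.80.
almonds only: max(12/4, 318/119) = 3 servings → $1.95.
tempeh + avocado: intersection lies outside the first quadrant.
tempeh + almonds with both tight: 1.228 servings and 1.465 servings → $3.16.
avocado + almonds with both tight: 0.2018 servings and 2.647 servings → $2.02.
Cheapest feasible corner: $1.95.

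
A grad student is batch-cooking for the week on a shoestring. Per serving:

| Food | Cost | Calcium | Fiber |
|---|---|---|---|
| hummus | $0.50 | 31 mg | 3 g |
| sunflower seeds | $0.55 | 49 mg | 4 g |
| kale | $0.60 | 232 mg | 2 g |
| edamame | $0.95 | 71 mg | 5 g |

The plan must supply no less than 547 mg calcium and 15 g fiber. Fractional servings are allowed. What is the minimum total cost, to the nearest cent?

At the optimum either one food covers both requirements or two foods hit both targets exactly; no other combination can be cheaper.
hummus only: max(547/31, 15/3) = 17.65 servings → $8.82.
sunflower seeds only: max(547/49, 15/4) = 11.16 servings → $6.14.
kale only: max(547/232, 15/2) = 7.5 servings → $4.50.
edamame only: max(547/71, 15/5) = 7.704 servings → $7.32.
hummus + sunflower seeds: intersection lies outside the first quadrant.
hummus + kale with both tight: 3.763 servings and 1.855 servings → $2.99.
hummus + edamame: the both-tight solution has a negative serving — not a feasible corner.
sunflower seeds + kale with both tight: 2.875 servings and 1.751 servings → $2.63.
sunflower seeds + edamame with both targets exact would need a negative amount; discard.
kale + edamame with both tight: 1.64 servings and 2.344 servings → $3.21.
The minimum over all feasible corners is $2.63.

$2.63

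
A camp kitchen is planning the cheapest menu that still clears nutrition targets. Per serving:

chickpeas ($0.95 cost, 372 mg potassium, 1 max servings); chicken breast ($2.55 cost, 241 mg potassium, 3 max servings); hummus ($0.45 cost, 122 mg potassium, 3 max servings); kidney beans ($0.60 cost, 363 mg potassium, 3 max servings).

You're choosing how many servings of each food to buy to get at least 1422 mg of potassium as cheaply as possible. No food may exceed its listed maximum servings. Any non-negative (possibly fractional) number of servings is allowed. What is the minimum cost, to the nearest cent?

Cost per mg of potassium: kidney beans $0.0017, chickpeas $0.0026, hummus $0.0037, chicken breast $0.0106.
Take 3 servings of kidney beans: +1089.0 mg potassium for $1.80 (total $1.80, still need 333.0 mg).
Take 0.8952 servings of chickpeas: +333.0 mg potassium for $0.85 (total $2.65, still need 0.0 mg).
Filling from the cheapest source first is optimal under one linear minimum: $2.65.

$2.65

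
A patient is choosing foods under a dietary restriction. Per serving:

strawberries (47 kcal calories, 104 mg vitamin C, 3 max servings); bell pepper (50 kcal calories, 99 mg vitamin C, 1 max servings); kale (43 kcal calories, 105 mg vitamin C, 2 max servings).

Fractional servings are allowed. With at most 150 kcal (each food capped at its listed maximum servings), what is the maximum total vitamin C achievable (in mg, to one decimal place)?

Vitamin C per kcal: kale 2.442, strawberries 2.213, bell pepper 1.98.
Take 2 servings of kale: uses 86 kcal, +210.0 mg vitamin C (running total 210.0 mg).
Take 1.362 servings of strawberries: uses 64 kcal, +141.6 mg vitamin C (running total 351.6 mg).
Filling greedily by vitamin C-per-kcal is optimal for one linear limit, giving 351.6 mg.

351.6 mg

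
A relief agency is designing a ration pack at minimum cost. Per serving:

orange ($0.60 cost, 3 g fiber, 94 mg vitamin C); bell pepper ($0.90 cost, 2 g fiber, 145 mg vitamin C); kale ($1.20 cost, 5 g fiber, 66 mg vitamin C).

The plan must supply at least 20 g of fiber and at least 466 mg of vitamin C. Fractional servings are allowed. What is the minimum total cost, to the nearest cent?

$4.00

A basic optimal solution has at most two foods positive. Try each food alone and each pair with both targets met exactly.
orange only: max(20/3, 466/94) = 6.667 servings → $4.00.
bell pepper only: max(20/2, 466/145) = 10 servings → $9.00.
kale only: max(20/5, 466/66) = 7.061 servings → $8.47.
orange + bell pepper: the both-tight solution has a negative serving — not a feasible corner.
orange + kale with both tight: 3.713 servings and 1.772 servings → $4.35.
bell pepper + kale with both tight: 1.703 servings and 3.319 servings → $5.52.
So the least-cost plan costs $4.00.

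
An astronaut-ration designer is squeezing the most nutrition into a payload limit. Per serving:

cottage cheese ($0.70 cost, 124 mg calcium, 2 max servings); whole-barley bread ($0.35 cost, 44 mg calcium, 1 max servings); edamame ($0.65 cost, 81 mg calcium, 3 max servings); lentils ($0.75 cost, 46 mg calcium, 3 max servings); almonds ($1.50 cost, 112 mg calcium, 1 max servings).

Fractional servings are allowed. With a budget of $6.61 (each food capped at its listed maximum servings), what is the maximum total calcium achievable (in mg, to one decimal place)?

733.5 mg

Calcium per dollar: cottage cheese 177.1, whole-barley bread 125.7, edamame 124.6, almonds 74.67, lentils 61.33.
Take 2 servings of cottage cheese: spends $1.40, +248.0 mg calcium (running total 248.0 mg).
Take 1 serving of whole-barley bread: spends $0.35, +44.0 mg calcium (running total 292.0 mg).
Take 3 servings of edamame: spends $1.95, +243.0 mg calcium (running total 535.0 mg).
Take 1 serving of almonds: spends $1.50, +112.0 mg calcium (running total 647.0 mg).
Take 1.88 servings of lentils: spends $1.41, +86.5 mg calcium (running total 733.5 mg).
Greedy by best ratio exhausts the cost allowance optimally: 733.5 mg.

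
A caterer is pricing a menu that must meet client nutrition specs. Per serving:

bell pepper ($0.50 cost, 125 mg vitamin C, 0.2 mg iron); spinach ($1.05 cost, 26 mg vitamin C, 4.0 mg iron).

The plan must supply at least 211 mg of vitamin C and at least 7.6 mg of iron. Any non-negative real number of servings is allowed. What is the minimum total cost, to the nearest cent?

$2.58

At the optimum either one food covers both requirements or two foods hit both targets exactly; no other combination can be cheaper.
bell pepper only: max(211/125, 7.6/0.2) = 38 servings → $19.00.
spinach only: max(211/26, 7.6/4.0) = 8.115 servings → $8.52.
bell pepper + spinach with both tight: 1.306 servings and 1.835 servings → $2.58.
The minimum over all feasible corners is $2.58.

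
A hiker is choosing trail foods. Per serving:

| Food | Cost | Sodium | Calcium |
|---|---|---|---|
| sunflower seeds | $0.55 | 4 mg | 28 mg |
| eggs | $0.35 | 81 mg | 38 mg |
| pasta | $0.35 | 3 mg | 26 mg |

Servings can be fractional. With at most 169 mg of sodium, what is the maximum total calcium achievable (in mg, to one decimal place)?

1464.7 mg

Calcium per mg sodium: pasta 8.667, sunflower seeds 7, eggs 0.4691.
With no serving limits, spend the whole sodium allowance on pasta: 169 mg / 3 mg × 26 mg = 1464.7 mg.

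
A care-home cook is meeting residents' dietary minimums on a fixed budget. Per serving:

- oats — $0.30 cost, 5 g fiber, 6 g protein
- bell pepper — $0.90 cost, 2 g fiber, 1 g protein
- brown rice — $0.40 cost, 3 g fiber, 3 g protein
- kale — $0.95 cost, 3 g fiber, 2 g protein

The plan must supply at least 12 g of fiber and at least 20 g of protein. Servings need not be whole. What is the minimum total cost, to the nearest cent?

Two binding constraints pin down two serving amounts, so the optimal mix uses at most two foods. The candidates are each food alone (scaled to the tighter of fiber/protein) and each pair with both constraints tight.
oats only: max(12/5, 20/6) = 3.333 servings → $1.00.
bell pepper only: max(12/2, 20/1) = 20 servings → $18.00.
brown rice only: max(12/3, 20/3) = 6.667 servings → $2.67.
kale only: max(12/3, 20/2) = 10 servings → $9.50.
oats + bell pepper: intersection lies outside the first quadrant.
oats + brown rice with both targets exact would need a negative amount; discard.
oats + kale: the both-tight solution has a negative serving — not a feasible corner.
bell pepper + brown rice: the both-tight solution has a negative serving — not a feasible corner.
bell pepper + kale: the both-tight solution has a negative serving — not a feasible corner.
brown rice + kale: the both-tight solution has a negative serving — not a feasible corner.
Cheapest feasible corner: $1.00.

$1.00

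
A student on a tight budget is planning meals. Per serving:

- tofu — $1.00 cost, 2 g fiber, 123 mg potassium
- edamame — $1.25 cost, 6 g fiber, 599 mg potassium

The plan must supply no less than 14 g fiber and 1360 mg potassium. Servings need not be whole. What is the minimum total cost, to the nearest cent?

$2.92

At the optimum either one food covers both requirements or two foods hit both targets exactly; no other combination can be cheaper.
tofu only: max(14/2, 1360/123) = 11.06 servings → $11.06.
edamame only: max(14/6, 1360/599) = 2.333 servings → $2.92.
tofu + edamame with both tight: 0.4913 servings and 2.17 servings → $3.20.
The minimum over all feasible corners is $2.92.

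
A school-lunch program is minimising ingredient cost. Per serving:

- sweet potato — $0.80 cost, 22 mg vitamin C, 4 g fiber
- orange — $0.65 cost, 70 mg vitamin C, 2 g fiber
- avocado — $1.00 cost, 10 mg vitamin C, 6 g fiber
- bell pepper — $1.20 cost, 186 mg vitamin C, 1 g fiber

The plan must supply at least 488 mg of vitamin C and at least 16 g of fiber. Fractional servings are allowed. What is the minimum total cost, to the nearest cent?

The cheapest plan sits at a corner of the feasible region — with two constraints it uses at most two foods.
sweet potato only: max(488/22, 16/4) = 22.18 servings → $17.75.
orange only: max(488/70, 16/2) = 8 servings → $5.20.
avocado only: max(488/10, 16/6) = 48.8 servings → $48.80.
bell pepper only: max(488/186, 16/1) = 16 servings → $19.20.
sweet potato + orange with both tight: 0.6102 servings and 6.78 servings → $4.89.
sweet potato + avocado: intersection lies outside the first quadrant.
sweet potato + bell pepper with both tight: 3.446 servings and 2.216 servings → $5.42.
orange + avocado with both tight: 6.92 servings and 0.36 servings → $4.86.
orange + bell pepper: intersection lies outside the first quadrant.
avocado + bell pepper with both tight: 2.25 servings and 2.503 servings → $5.25.
Cheapest feasible corner: $4.86.

$4.86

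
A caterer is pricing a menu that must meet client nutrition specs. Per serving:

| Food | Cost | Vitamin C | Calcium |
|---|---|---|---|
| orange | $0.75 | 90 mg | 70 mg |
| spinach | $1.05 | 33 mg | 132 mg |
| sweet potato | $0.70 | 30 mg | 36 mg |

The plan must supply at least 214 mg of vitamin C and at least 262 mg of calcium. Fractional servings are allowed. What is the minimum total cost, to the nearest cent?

$2.48

An LP optimum is at a vertex; with two nutrient constraints at most two foods are used. Check each candidate.
orange only: max(214/90, 262/70) = 3.743 servings → $2.81.
spinach only: max(214/33, 262/132) = 6.485 servings → $6.81.
sweet potato only: max(214/30, 262/36) = 7.278 servings → $5.09.
orange + spinach with both tight: 2.048 servings and 0.8986 servings → $2.48.
orange + sweet potato with both targets exact would need a negative amount; discard.
spinach + sweet potato with both tight: 0.05628 servings and 7.071 servings → $5.01.
The minimum over all feasible corners is $2.48.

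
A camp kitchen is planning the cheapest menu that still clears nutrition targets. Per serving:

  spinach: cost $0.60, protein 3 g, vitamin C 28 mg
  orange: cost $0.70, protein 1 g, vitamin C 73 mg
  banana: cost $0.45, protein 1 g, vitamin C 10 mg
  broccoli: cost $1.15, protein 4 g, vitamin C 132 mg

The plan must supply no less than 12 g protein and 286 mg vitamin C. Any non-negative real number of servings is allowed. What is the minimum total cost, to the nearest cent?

$3.04

spinach only: max(12/3, 286/28) = 10.21 servings → $6.13.
orange only: max(12/1, 286/73) = 12 servings → $8.40.
banana only: max(12/1, 286/10) = 28.6 servings → $12.87.
broccoli only: max(12/4, 286/132) = 3 servings → $3.45.
spinach + orange with both tight: 3.089 servings and 2.733 servings → $3.77.
spinach + banana with both targets exact would need a negative amount; discard.
spinach + broccoli with both tight: 1.549 servings and 1.838 servings → $3.04.
orange + banana with both tight: 2.635 servings and 9.365 servings → $6.06.
orange + broccoli: the both-tight solution has a negative serving — not a feasible corner.
banana + broccoli with both tight: 4.783 servings and 1.804 servings → $4.23.
Cheapest feasible corner: $3.04.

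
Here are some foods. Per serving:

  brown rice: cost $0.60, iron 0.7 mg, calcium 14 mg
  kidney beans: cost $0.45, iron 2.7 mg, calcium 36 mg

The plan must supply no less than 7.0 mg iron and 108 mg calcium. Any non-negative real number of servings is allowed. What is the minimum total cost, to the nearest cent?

$1.35

For a min-cost LP with two ≥-constraints, a basic feasible solution has at most two positive variables.
brown rice only: max(7.0/0.7, 108/14) = 10 servings → $6.00.
kidney beans only: max(7.0/2.7, 108/36) = 3 servings → $1.35.
brown rice + kidney beans with both tight: 3.143 servings and 1.778 servings → $2.69.
Cheapest feasible corner: $1.35.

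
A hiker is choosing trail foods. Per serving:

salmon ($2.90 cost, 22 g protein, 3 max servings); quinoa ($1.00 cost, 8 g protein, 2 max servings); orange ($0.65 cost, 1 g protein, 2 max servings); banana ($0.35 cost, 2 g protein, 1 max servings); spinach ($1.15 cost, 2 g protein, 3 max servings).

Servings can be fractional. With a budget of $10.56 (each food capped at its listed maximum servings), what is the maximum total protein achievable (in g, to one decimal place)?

80.9 g

Protein per dollar: quinoa 8, salmon 7.586, banana 5.714, spinach 1.739, orange 1.538.
Take 2 servings of quinoa: spends $2.00, +16.0 g protein (running total 16.0 g).
Take 2.952 servings of salmon: spends $8.56, +64.9 g protein (running total 80.9 g).
Greedy by best ratio exhausts the cost allowance optimally: 80.9 g.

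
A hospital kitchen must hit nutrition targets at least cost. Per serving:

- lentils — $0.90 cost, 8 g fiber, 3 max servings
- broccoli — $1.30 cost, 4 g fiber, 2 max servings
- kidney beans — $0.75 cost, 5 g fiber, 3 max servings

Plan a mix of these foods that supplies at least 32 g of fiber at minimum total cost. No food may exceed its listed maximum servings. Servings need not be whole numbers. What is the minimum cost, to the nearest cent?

$3.90

Cost per g of fiber: lentils $0.1125, kidney beans $0.1500, broccoli $0.3250.
Take 3 servings of lentils: +24.0 g fiber for $2.70 (total $2.70, still need 8.0 g).
Take 1.6 servings of kidney beans: +8.0 g fiber for $1.20 (total $3.90, still need 0.0 g).
Filling from the cheapest source first is optimal under one linear minimum: $3.90.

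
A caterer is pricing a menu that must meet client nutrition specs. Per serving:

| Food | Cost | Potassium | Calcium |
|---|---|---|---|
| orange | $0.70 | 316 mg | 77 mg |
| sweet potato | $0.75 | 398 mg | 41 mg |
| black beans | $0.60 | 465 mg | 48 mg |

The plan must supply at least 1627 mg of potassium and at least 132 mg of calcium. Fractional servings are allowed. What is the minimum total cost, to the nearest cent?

$2.10

orange only: max(1627/316, 132/77) = 5.149 servings → $3.60.
sweet potato only: max(1627/398, 132/41) = 4.088 servings → $3.07.
black beans only: max(1627/465, 132/48) = 3.499 servings → $2.10.
orange + sweet potato: intersection lies outside the first quadrant.
orange + black beans with both targets exact would need a negative amount; discard.
sweet potato + black beans: the both-tight solution has a negative serving — not a feasible corner.
Cheapest feasible corner: $2.10.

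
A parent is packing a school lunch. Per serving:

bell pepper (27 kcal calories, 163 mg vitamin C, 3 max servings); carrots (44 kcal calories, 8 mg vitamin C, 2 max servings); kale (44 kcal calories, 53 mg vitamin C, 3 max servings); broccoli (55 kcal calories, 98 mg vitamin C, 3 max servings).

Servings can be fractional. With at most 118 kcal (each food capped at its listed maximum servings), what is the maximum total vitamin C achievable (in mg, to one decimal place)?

554.9 mg

Vitamin C per kcal: bell pepper 6.037, broccoli 1.782, kale 1.205, carrots 0.1818.
Take 3 servings of bell pepper: uses 81 kcal, +489.0 mg vitamin C (running total 489.0 mg).
Take 0.6727 servings of broccoli: uses 37 kcal, +65.9 mg vitamin C (running total 554.9 mg).
Filling greedily by vitamin C-per-kcal is optimal for one linear limit, giving 554.9 mg.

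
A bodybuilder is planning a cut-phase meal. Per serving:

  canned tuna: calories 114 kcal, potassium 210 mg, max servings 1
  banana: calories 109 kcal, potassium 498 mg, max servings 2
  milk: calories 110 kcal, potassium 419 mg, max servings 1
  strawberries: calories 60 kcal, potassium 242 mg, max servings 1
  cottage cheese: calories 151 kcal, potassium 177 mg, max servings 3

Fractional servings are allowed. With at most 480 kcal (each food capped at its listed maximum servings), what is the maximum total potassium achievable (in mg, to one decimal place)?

Potassium per kcal: banana 4.569, strawberries 4.033, milk 3.809, canned tuna 1.842, cottage cheese 1.172.
Take 2 servings of banana: uses 218 kcal, +996.0 mg potassium (running total 996.0 mg).
Take 1 serving of strawberries: uses 60 kcal, +242.0 mg potassium (running total 1238.0 mg).
Take 1 serving of milk: uses 110 kcal, +419.0 mg potassium (running total 1657.0 mg).
Take 0.807 servings of canned tuna: uses 92 kcal, +169.5 mg potassium (running total 1826.5 mg).
Filling greedily by potassium-per-kcal is optimal for one linear limit, giving 1826.5 mg.

1826.5 mg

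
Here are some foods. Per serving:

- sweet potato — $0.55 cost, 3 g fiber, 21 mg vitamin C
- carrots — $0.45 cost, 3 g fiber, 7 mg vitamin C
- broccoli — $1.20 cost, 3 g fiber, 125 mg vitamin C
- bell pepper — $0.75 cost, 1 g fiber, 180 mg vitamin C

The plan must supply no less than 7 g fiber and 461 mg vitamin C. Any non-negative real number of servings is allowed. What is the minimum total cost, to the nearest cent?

$2.55

sweet potato only: max(7/3, 461/21) = 21.95 servings → $12.07.
carrots only: max(7/3, 461/7) = 65.86 servings → $29.64.
broccoli only: max(7/3, 461/125) = 3.688 servings → $4.43.
bell pepper only: max(7/1, 461/180) = 7 servings → $5.25.
sweet potato + carrots with both targets exact would need a negative amount; discard.
sweet potato + broccoli with both targets exact would need a negative amount; discard.
sweet potato + bell pepper with both tight: 1.539 servings and 2.382 servings → $2.63.
carrots + broccoli: the both-tight solution has a negative serving — not a feasible corner.
carrots + bell pepper with both tight: 1.499 servings and 2.503 servings → $2.55.
broccoli + bell pepper with both tight: 1.925 servings and 1.224 servings → $3.23.
So the least-cost plan costs $2.55.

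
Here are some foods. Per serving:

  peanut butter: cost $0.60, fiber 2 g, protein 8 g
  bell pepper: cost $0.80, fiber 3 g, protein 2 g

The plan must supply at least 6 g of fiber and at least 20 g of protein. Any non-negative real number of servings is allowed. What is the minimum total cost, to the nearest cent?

Compare the cost at each extreme point of the feasible region.
peanut butter only: max(6/2, 20/8) = 3 servings → $1.80.
bell pepper only: max(6/3, 20/2) = 10 servings → $8.00.
peanut butter + bell pepper with both tight: 2.4 servings and 0.4 servings → $1.76.
The minimum over all feasible corners is $1.76.

$1.76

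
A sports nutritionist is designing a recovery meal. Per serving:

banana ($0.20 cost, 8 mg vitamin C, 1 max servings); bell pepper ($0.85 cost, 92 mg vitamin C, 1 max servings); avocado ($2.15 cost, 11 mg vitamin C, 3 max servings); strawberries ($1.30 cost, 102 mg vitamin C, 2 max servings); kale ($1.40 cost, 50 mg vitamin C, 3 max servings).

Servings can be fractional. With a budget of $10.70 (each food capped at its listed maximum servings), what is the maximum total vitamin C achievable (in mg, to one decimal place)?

468.6 mg

Vitamin C per dollar: bell pepper 108.2, strawberries 78.46, banana 40, kale 35.71, avocado 5.116.
Take 1 serving of bell pepper: spends $0.85, +92.0 mg vitamin C (running total 92.0 mg).
Take 2 servings of strawberries: spends $2.60, +204.0 mg vitamin C (running total 296.0 mg).
Take 1 serving of banana: spends $0.20, +8.0 mg vitamin C (running total 304.0 mg).
Take 3 servings of kale: spends $4.20, +150.0 mg vitamin C (running total 454.0 mg).
Take 1.326 servings of avocado: spends $2.85, +14.6 mg vitamin C (running total 468.6 mg).
Filling greedily by vitamin C-per-dollar is optimal for one linear limit, giving 468.6 mg.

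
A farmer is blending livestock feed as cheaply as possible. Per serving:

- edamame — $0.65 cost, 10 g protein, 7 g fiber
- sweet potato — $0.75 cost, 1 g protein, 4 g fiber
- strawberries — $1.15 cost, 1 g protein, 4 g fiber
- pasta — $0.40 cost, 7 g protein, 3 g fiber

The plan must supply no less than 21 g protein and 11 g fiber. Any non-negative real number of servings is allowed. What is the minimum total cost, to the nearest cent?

An LP optimum is at a vertex; with two nutrient constraints at most two foods are used. Check each candidate.
edamame only: max(21/10, 11/7) = 2.1 servings → $1.36.
sweet potato only: max(21/1, 11/4) = 21 servings → $15.75.
strawberries only: max(21/1, 11/4) = 21 servings → $24.15.
pasta only: max(21/7, 11/3) = 3.667 servings → $1.47.
edamame + sweet potato with both targets exact would need a negative amount; discard.
edamame + strawberries with both targets exact would need a negative amount; discard.
edamame + pasta with both tight: 0.7368 servings and 1.947 servings → $1.26.
sweet potato + strawberries (both tight): parallel constraints — no distinct corner.
sweet potato + pasta with both tight: 0.56 servings and 2.92 servings → $1.59.
strawberries + pasta with both tight: 0.56 servings and 2.92 servings → $1.81.
So the least-cost plan costs $1.26.

$1.26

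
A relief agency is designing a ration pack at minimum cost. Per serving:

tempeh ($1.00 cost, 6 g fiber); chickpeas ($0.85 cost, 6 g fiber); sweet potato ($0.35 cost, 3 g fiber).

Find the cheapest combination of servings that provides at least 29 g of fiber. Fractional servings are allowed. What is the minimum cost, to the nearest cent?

$3.38

Cost per g of fiber: sweet potato $0.1167, chickpeas $0.1417, tempeh $0.1667.
With no serving limits, use only sweet potato: 29 g / 3 g = 9.667 servings × $0.35 = $3.38.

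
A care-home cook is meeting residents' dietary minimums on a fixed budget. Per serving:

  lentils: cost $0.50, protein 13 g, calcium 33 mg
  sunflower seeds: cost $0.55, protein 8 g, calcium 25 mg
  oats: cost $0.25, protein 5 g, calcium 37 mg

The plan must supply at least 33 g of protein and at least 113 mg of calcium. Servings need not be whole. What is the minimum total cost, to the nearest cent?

$1.34

Compare the cost at each extreme point of the feasible region.
lentils only: max(33/13, 113/33) = 3.424 servings → $1.71.
sunflower seeds only: max(33/8, 113/25) = 4.52 servings → $2.49.
oats only: max(33/5, 113/37) = 6.6 servings → $1.65.
lentils + sunflower seeds: intersection lies outside the first quadrant.
lentils + oats with both tight: 2.076 servings and 1.203 servings → $1.34.
sunflower seeds + oats with both tight: 3.836 servings and 0.462 servings → $2.23.
The minimum over all feasible corners is $1.34.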